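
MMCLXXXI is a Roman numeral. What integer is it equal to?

MMCLXXXI: M=1000, M=1000, C=100, L=50, X=10, X=10, X=10, I=1
1000 + 1000 + 100 + 50 + 10 + 10 + 10 + 1 = 2181

2181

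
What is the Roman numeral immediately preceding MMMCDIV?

MMMCDIV = 3404; previous is 3403

MMMCDIII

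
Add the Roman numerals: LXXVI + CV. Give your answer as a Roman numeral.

LXXVI = 76
CV = 105
76 + 105 = 181

CLXXXI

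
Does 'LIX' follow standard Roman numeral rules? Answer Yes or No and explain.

'LIX': Check the rules: uses only the symbols I, V, X, L, C, D, M; no symbol is repeated more than three times in a row; V, L and D each appear at most once; the only place a smaller symbol precedes a larger one is the allowed subtractive pair IX, the symbol right after such a pair (if any) is smaller than the pair's first symbol, and otherwise the values never increase from left to right. Value: L (50) + IX (9) = 59. So it is a valid standard Roman numeral.

Yes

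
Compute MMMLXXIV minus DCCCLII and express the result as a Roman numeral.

MMMLXXIV = 3074
DCCCLII = 852
3074 - 852 = 2222

MMCCXXII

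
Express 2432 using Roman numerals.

Convert 2432 to Roman numerals:
  2432 contains 2×1000 (MM)
  432 contains 1×400 (CD)
  32 contains 3×10 (XXX)
  2 contains 2×1 (II)

MMCDXXXII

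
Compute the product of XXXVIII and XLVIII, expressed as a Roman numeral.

XXXVIII = 38
XLVIII = 48
38 × 48 = 1824

MDCCCXXIV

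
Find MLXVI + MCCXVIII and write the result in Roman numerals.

MLXVI = 1066
MCCXVIII = 1218
1066 + 1218 = 2284

MMCCLXXXIV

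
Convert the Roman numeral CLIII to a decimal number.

CLIII: C=100, L=50, I=1, I=1, I=1
100 + 50 + 1 + 1 + 1 = 153

153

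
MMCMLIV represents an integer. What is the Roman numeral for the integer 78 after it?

MMCMLIV = 2954
2954 + 78 = 3032

MMMXXXII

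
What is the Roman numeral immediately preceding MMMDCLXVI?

MMMDCLXVI = 3666, so the previous integer is 3666 - 1 = 3665

MMMDCLXV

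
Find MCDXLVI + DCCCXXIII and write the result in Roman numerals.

MCDXLVI = 1446
DCCCXXIII = 823
1446 + 823 = 2269

MMCCLXIX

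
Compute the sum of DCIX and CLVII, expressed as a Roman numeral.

DCIX = 609
CLVII = 157
609 + 157 = 766

DCCLXVI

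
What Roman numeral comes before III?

III = 3; previous is 2

II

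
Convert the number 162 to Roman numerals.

Convert 162 to Roman numerals:
  162 contains 1×100 (C)
  62 contains 1×50 (L)
  12 contains 1×10 (X)
  2 contains 2×1 (II)

CLXII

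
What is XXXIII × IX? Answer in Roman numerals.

XXXIII = 33
IX = 9
33 × 9 = 297

CCXCVII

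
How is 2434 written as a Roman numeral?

Convert 2434 to Roman numerals:
  2434 contains 2×1000 (MM)
  434 contains 1×400 (CD)
  34 contains 3×10 (XXX)
  4 contains 1×4 (IV)

MMCDXXXIV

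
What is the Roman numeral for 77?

Convert 77 to Roman numerals:
  77 contains 1×50 (L)
  27 contains 2×10 (XX)
  7 contains 1×5 (V)
  2 contains 2×1 (II)

LXXVII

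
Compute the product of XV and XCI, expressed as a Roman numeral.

XV = 15
XCI = 91
15 × 91 = 1365

MCCCLXV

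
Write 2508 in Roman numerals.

Convert 2508 to Roman numerals:
  2508 contains 2×1000 (MM)
  508 contains 1×500 (D)
  8 contains 1×5 (V)
  3 contains 3×1 (III)

MMDVIII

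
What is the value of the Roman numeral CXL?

CXL: C=100, XL=40
100 + 40 = 140

140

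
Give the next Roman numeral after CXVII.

CXVII = 117; next is 118

CXVIII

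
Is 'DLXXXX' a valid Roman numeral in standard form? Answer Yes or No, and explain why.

'DLXXXX': More than 3 consecutive X's

No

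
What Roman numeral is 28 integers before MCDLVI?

MCDLVI = 1456
1456 - 28 = 1428

MCDXXVIII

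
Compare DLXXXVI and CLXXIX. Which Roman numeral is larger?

DLXXXVI = 586
CLXXIX = 179
586 is larger

DLXXXVI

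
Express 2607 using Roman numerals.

Convert 2607 to Roman numerals:
  2607 contains 2×1000 (MM)
  607 contains 1×500 (D)
  107 contains 1×100 (C)
  7 contains 1×5 (V)
  2 contains 2×1 (II)

MMDCVII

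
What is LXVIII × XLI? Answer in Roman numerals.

LXVIII = 68
XLI = 41
68 × 41 = 2788

MMDCCLXXXVIII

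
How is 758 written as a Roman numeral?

Convert 758 to Roman numerals:
  758 contains 1×500 (D)
  258 contains 2×100 (CC)
  58 contains 1×50 (L)
  8 contains 1×5 (V)
  3 contains 3×1 (III)

DCCLVIII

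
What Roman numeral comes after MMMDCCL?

MMMDCCL = 3750; next is 3751

MMMDCCLI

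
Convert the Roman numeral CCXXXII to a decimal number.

CCXXXII: C=100, C=100, X=10, X=10, X=10, I=1, I=1
100 + 100 + 10 + 10 + 10 + 1 + 1 = 232

232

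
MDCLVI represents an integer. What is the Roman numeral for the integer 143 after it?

MDCLVI = 1656
1656 + 143 = 1799

MDCCXCIX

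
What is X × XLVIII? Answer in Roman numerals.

X = 10
XLVIII = 48
10 × 48 = 480

CDLXXX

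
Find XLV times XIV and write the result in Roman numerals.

XLV = 45
XIV = 14
45 × 14 = 630

DCXXX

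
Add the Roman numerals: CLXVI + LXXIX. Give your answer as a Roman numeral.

CLXVI = 166
LXXIX = 79
166 + 79 = 245

CCXLV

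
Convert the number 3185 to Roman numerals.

Convert 3185 to Roman numerals:
  3185 contains 3×1000 (MMM)
  185 contains 1×100 (C)
  85 contains 1×50 (L)
  35 contains 3×10 (XXX)
  5 contains 1×5 (V)

MMMCLXXXV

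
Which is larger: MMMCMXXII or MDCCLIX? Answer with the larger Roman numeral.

MMMCMXXII = 3922
MDCCLIX = 1759
3922 is larger

MMMCMXXII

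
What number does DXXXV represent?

DXXXV: D=500, X=10, X=10, X=10, V=5
500 + 10 + 10 + 10 + 5 = 535

535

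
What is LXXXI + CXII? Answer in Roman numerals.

LXXXI = 81
CXII = 112
81 + 112 = 193

CXCIII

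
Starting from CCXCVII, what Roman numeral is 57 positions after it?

CCXCVII = 297
297 + 57 = 354

CCCLIV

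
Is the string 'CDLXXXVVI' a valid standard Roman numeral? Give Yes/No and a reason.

'CDLXXXVVI': V should not appear more than once

No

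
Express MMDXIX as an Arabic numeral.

MMDXIX: M=1000, M=1000, D=500, X=10, IX=9
1000 + 1000 + 500 + 10 + 9 = 2519

2519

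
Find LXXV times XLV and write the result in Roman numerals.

LXXV = 75
XLV = 45
75 × 45 = 3375

MMMCCCLXXV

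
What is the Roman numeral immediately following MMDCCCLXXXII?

MMDCCCLXXXII = 2882; next is 2883

MMDCCCLXXXIII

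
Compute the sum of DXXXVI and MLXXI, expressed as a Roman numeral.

DXXXVI = 536
MLXXI = 1071
536 + 1071 = 1607

MDCVII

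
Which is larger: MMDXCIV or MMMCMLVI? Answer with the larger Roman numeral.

MMDXCIV = 2594
MMMCMLVI = 3956
3956 is larger

MMMCMLVI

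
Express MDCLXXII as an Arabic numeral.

MDCLXXII: M=1000, D=500, C=100, L=50, X=10, X=10, I=1, I=1
1000 + 500 + 100 + 50 + 10 + 10 + 1 + 1 = 1672

1672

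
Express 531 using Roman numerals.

Convert 531 to Roman numerals:
  531 contains 1×500 (D)
  31 contains 3×10 (XXX)
  1 contains 1×1 (I)

DXXXI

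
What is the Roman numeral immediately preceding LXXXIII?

LXXXIII = 83; previous is 82

LXXXII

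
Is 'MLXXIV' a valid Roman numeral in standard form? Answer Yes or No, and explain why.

'MLXXIV': Check the rules: uses only the symbols I, V, X, L, C, D, M; no symbol is repeated more than three times in a row; V, L and D each appear at most once; the only place a smaller symbol precedes a larger one is the allowed subtractive pair IV, the symbol right after such a pair (if any) is smaller than the pair's first symbol, and otherwise the values never increase from left to right. Value: M (1000) + L (50) + X (10) + X (10) + IV (4) = 1074. So it is a valid standard Roman numeral.

Yes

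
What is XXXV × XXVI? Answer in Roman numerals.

XXXV = 35
XXVI = 26
35 × 26 = 910

CMX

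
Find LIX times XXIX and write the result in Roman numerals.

LIX = 59
XXIX = 29
59 × 29 = 1711

MDCCXI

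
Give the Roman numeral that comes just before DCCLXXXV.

DCCLXXXV = 785, so the previous integer is 785 - 1 = 784

DCCLXXXIV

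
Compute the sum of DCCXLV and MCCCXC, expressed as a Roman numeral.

DCCXLV = 745
MCCCXC = 1390
745 + 1390 = 2135

MMCXXXV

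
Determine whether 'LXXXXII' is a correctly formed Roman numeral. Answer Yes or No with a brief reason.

'LXXXXII': More than 3 consecutive X's

No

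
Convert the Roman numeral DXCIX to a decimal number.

DXCIX: D=500, XC=90, IX=9
500 + 90 + 9 = 599

599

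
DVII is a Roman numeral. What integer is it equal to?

DVII: D=500, V=5, I=1, I=1
500 + 5 + 1 + 1 = 507

507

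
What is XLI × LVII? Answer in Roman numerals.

XLI = 41
LVII = 57
41 × 57 = 2337

MMCCCXXXVII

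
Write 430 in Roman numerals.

Convert 430 to Roman numerals:
  430 contains 1×400 (CD)
  30 contains 3×10 (XXX)

CDXXX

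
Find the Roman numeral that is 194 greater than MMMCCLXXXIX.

MMMCCLXXXIX = 3289
3289 + 194 = 3483

MMMCDLXXXIII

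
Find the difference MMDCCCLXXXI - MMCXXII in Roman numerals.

MMDCCCLXXXI = 2881
MMCXXII = 2122
2881 - 2122 = 759

DCCLIX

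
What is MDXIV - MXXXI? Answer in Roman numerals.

MDXIV = 1514
MXXXI = 1031
1514 - 1031 = 483

CDLXXXIII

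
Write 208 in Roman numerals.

Convert 208 to Roman numerals:
  208 contains 2×100 (CC)
  8 contains 1×5 (V)
  3 contains 3×1 (III)

CCVIII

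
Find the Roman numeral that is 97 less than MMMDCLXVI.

MMMDCLXVI = 3666
3666 - 97 = 3569

MMMDLXIX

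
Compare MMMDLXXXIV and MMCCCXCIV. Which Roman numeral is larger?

MMMDLXXXIV = 3584
MMCCCXCIV = 2394
3584 is larger

MMMDLXXXIV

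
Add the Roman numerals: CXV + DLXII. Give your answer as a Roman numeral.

CXV = 115
DLXII = 562
115 + 562 = 677

DCLXXVII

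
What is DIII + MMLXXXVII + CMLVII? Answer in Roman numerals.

DIII = 503, MMLXXXVII = 2087, CMLVII = 957
503 + 2087 = 2590
2590 + 957 = 3547

MMMDXLVII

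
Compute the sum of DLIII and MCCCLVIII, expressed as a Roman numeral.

DLIII = 553
MCCCLVIII = 1358
553 + 1358 = 1911

MCMXI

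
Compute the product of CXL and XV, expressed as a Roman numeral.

CXL = 140
XV = 15
140 × 15 = 2100

MMC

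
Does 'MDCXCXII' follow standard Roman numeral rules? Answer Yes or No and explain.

'MDCXCXII': X cannot come right after the subtractive pair XC: once X is subtracted in XC, the next symbol must be smaller than X

No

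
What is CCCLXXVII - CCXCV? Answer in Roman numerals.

CCCLXXVII = 377
CCXCV = 295
377 - 295 = 82

LXXXII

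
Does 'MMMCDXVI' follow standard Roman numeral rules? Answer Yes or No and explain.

'MMMCDXVI': Check the rules: uses only the symbols I, V, X, L, C, D, M; no symbol is repeated more than three times in a row; V, L and D each appear at most once; the only place a smaller symbol precedes a larger one is the allowed subtractive pair CD, the symbol right after such a pair (if any) is smaller than the pair's first symbol, and otherwise the values never increase from left to right. Value: M (1000) + M (1000) + M (1000) + CD (400) + X (10) + V (5) + I (1) = 3416. So it is a valid standard Roman numeral.

Yes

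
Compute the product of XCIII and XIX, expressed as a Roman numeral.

XCIII = 93
XIX = 19
93 × 19 = 1767

MDCCLXVII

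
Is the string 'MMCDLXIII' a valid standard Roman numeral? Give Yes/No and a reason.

'MMCDLXIII': Check the rules: uses only the symbols I, V, X, L, C, D, M; no symbol is repeated more than three times in a row; V, L and D each appear at most once; the only place a smaller symbol precedes a larger one is the allowed subtractive pair CD, the symbol right after such a pair (if any) is smaller than the pair's first symbol, and otherwise the values never increase from left to right. Value: M (1000) + M (1000) + CD (400) + L (50) + X (10) + I (1) + I (1) + I (1) = 2463. So it is a valid standard Roman numeral.

Yes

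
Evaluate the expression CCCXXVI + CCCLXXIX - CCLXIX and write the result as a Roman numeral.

CCCXXVI = 326, CCCLXXIX = 379, CCLXIX = 269
326 + 379 = 705
705 - 269 = 436

CDXXXVI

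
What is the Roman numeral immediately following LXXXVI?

LXXXVI = 86; next is 87

LXXXVII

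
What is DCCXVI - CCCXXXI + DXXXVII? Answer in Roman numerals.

DCCXVI = 716, CCCXXXI = 331, DXXXVII = 537
716 - 331 = 385
385 + 537 = 922

CMXXII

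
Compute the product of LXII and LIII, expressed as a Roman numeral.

LXII = 62
LIII = 53
62 × 53 = 3286

MMMCCLXXXVI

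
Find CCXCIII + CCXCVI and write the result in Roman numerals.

CCXCIII = 293
CCXCVI = 296
293 + 296 = 589

DLXXXIX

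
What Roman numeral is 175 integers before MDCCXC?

MDCCXC = 1790
1790 - 175 = 1615

MDCXV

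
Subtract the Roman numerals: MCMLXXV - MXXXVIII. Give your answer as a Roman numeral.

MCMLXXV = 1975
MXXXVIII = 1038
1975 - 1038 = 937

CMXXXVII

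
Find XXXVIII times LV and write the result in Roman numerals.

XXXVIII = 38
LV = 55
38 × 55 = 2090

MMXC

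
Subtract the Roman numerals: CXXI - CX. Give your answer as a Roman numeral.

CXXI = 121
CX = 110
121 - 110 = 11

XI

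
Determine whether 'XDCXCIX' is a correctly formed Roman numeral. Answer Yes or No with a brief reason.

'XDCXCIX': Invalid subtractive combination: XD

No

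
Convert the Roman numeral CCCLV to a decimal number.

CCCLV: C=100, C=100, C=100, L=50, V=5
100 + 100 + 100 + 50 + 5 = 355

355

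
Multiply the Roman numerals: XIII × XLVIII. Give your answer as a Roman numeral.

XIII = 13
XLVIII = 48
13 × 48 = 624

DCXXIV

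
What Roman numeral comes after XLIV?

XLIV = 44; next is 45

XLV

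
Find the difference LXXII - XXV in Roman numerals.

LXXII = 72
XXV = 25
72 - 25 = 47

XLVII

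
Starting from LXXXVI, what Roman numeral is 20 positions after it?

LXXXVI = 86
86 + 20 = 106

CVI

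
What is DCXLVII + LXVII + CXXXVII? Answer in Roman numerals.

DCXLVII = 647, LXVII = 67, CXXXVII = 137
647 + 67 = 714
714 + 137 = 851

DCCCLI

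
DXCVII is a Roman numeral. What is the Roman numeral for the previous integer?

DXCVII = 597, so the previous integer is 597 - 1 = 596

DXCVI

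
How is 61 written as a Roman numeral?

Convert 61 to Roman numerals:
  61 contains 1×50 (L)
  11 contains 1×10 (X)
  1 contains 1×1 (I)

LXI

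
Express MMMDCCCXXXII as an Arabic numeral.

MMMDCCCXXXII: M=1000, M=1000, M=1000, D=500, C=100, C=100, C=100, X=10, X=10, X=10, I=1, I=1
1000 + 1000 + 1000 + 500 + 100 + 100 + 100 + 10 + 10 + 10 + 1 + 1 = 3832

3832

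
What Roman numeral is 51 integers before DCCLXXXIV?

DCCLXXXIV = 784
784 - 51 = 733

DCCXXXIII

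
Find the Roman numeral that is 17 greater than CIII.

CIII = 103
103 + 17 = 120

CXX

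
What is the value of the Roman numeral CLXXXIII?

CLXXXIII: C=100, L=50, X=10, X=10, X=10, I=1, I=1, I=1
100 + 50 + 10 + 10 + 10 + 1 + 1 + 1 = 183

183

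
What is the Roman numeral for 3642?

Convert 3642 to Roman numerals:
  3642 contains 3×1000 (MMM)
  642 contains 1×500 (D)
  142 contains 1×100 (C)
  42 contains 1×40 (XL)
  2 contains 2×1 (II)

MMMDCXLII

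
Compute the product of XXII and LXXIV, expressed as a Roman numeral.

XXII = 22
LXXIV = 74
22 × 74 = 1628

MDCXXVIII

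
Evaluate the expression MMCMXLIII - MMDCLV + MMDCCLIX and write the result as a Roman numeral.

MMCMXLIII = 2943, MMDCLV = 2655, MMDCCLIX = 2759
2943 - 2655 = 288
288 + 2759 = 3047

MMMXLVII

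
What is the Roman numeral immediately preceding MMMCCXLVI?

MMMCCXLVI = 3246, so the previous integer is 3246 - 1 = 3245

MMMCCXLV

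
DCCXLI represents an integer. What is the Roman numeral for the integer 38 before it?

DCCXLI = 741
741 - 38 = 703

DCCIII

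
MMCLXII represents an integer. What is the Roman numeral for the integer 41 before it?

MMCLXII = 2162
2162 - 41 = 2121

MMCXXI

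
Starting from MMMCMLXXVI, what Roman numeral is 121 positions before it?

MMMCMLXXVI = 3976
3976 - 121 = 3855

MMMDCCCLV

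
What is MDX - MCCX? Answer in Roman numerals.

MDX = 1510
MCCX = 1210
1510 - 1210 = 300

CCC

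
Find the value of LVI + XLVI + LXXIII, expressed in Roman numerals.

LVI = 56, XLVI = 46, LXXIII = 73
56 + 46 = 102
102 + 73 = 175

CLXXV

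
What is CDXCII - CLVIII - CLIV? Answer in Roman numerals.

CDXCII = 492, CLVIII = 158, CLIV = 154
492 - 158 = 334
334 - 154 = 180

CLXXX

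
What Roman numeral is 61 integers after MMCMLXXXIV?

MMCMLXXXIV = 2984
2984 + 61 = 3045

MMMXLV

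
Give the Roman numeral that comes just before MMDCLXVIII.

MMDCLXVIII = 2668; previous is 2667

MMDCLXVII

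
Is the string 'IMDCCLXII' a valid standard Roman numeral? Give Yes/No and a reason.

'IMDCCLXII': Invalid subtractive combination: IM

No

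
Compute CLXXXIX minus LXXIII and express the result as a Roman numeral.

CLXXXIX = 189
LXXIII = 73
189 - 73 = 116

CXVI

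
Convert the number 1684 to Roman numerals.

Convert 1684 to Roman numerals:
  1684 contains 1×1000 (M)
  684 contains 1×500 (D)
  184 contains 1×100 (C)
  84 contains 1×50 (L)
  34 contains 3×10 (XXX)
  4 contains 1×4 (IV)

MDCLXXXIV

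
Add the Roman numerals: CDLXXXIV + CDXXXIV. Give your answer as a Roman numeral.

CDLXXXIV = 484
CDXXXIV = 434
484 + 434 = 918

CMXVIII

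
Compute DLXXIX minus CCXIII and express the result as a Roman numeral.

DLXXIX = 579
CCXIII = 213
579 - 213 = 366

CCCLXVI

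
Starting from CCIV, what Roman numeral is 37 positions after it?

CCIV = 204
204 + 37 = 241

CCXLI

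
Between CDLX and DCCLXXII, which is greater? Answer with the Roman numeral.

CDLX = 460
DCCLXXII = 772
772 is larger

DCCLXXII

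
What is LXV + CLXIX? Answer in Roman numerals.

LXV = 65
CLXIX = 169
65 + 169 = 234

CCXXXIV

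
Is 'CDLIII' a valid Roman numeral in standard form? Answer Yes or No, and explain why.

'CDLIII': Check the rules: uses only the symbols I, V, X, L, C, D, M; no symbol is repeated more than three times in a row; V, L and D each appear at most once; the only place a smaller symbol precedes a larger one is the allowed subtractive pair CD, the symbol right after such a pair (if any) is smaller than the pair's first symbol, and otherwise the values never increase from left to right. Value: CD (400) + L (50) + I (1) + I (1) + I (1) = 453. So it is a valid standard Roman numeral.

Yes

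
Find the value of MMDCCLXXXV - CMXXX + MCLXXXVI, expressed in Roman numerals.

MMDCCLXXXV = 2785, CMXXX = 930, MCLXXXVI = 1186
2785 - 930 = 1855
1855 + 1186 = 3041

MMMXLI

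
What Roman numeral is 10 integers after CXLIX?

CXLIX = 149
149 + 10 = 159

CLIX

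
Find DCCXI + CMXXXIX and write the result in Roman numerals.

DCCXI = 711
CMXXXIX = 939
711 + 939 = 1650

MDCL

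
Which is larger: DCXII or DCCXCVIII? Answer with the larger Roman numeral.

DCXII = 612
DCCXCVIII = 798
798 is larger

DCCXCVIII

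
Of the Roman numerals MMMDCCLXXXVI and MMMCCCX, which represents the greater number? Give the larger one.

MMMDCCLXXXVI = 3786
MMMCCCX = 3310
3786 is larger

MMMDCCLXXXVI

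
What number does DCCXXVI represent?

DCCXXVI: D=500, C=100, C=100, X=10, X=10, V=5, I=1
500 + 100 + 100 + 10 + 10 + 5 + 1 = 726

726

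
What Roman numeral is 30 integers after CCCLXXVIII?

CCCLXXVIII = 378
378 + 30 = 408

CDVIII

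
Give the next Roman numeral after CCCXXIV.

CCCXXIV = 324; next is 325

CCCXXV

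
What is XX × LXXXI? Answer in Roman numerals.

XX = 20
LXXXI = 81
20 × 81 = 1620

MDCXX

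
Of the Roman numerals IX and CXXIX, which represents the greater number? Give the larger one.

IX = 9
CXXIX = 129
129 is larger

CXXIX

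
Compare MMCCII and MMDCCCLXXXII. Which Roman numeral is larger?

MMCCII = 2202
MMDCCCLXXXII = 2882
2882 is larger

MMDCCCLXXXII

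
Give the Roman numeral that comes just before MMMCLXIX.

MMMCLXIX = 3169, so the previous integer is 3169 - 1 = 3168

MMMCLXVIII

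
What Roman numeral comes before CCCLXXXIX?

CCCLXXXIX = 389; previous is 388

CCCLXXXVIII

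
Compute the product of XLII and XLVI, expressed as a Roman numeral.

XLII = 42
XLVI = 46
42 × 46 = 1932

MCMXXXII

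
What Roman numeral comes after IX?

IX = 9, so the next integer is 9 + 1 = 10

X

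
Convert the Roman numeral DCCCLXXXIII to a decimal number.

DCCCLXXXIII: D=500, C=100, C=100, C=100, L=50, X=10, X=10, X=10, I=1, I=1, I=1
500 + 100 + 100 + 100 + 50 + 10 + 10 + 10 + 1 + 1 + 1 = 883

883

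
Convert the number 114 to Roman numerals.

Convert 114 to Roman numerals:
  114 contains 1×100 (C)
  14 contains 1×10 (X)
  4 contains 1×4 (IV)

CXIV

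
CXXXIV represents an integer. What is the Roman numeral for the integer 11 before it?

CXXXIV = 134
134 - 11 = 123

CXXIII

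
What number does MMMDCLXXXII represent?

MMMDCLXXXII: M=1000, M=1000, M=1000, D=500, C=100, L=50, X=10, X=10, X=10, I=1, I=1
1000 + 1000 + 1000 + 500 + 100 + 50 + 10 + 10 + 10 + 1 + 1 = 3682

3682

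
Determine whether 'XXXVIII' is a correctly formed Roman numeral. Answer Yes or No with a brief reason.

'XXXVIII': Check the rules: uses only the symbols I, V, X, L, C, D, M; no symbol is repeated more than three times in a row; V, L and D each appear at most once; no smaller symbol precedes a larger one (values never increase from left to right). Value: X (10) + X (10) + X (10) + V (5) + I (1) + I (1) + I (1) = 38. So it is a valid standard Roman numeral.

Yes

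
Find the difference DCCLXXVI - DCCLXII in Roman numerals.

DCCLXXVI = 776
DCCLXII = 762
776 - 762 = 14

XIV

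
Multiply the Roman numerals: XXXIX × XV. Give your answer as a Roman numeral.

XXXIX = 39
XV = 15
39 × 15 = 585

DLXXXV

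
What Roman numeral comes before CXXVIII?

CXXVIII = 128, so the previous integer is 128 - 1 = 127

CXXVII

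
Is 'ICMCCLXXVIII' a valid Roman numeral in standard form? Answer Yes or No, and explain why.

'ICMCCLXXVIII': Invalid subtractive combination: IC

No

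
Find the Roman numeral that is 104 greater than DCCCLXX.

DCCCLXX = 870
870 + 104 = 974

CMLXXIV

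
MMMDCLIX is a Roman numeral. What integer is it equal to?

MMMDCLIX: M=1000, M=1000, M=1000, D=500, C=100, L=50, IX=9
1000 + 1000 + 1000 + 500 + 100 + 50 + 9 = 3659

3659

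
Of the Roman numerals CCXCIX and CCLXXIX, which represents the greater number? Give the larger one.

CCXCIX = 299
CCLXXIX = 279
299 is larger

CCXCIX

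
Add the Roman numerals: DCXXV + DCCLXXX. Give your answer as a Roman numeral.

DCXXV = 625
DCCLXXX = 780
625 + 780 = 1405

MCDV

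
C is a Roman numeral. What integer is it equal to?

C: C=100

100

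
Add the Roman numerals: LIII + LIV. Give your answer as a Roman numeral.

LIII = 53
LIV = 54
53 + 54 = 107

CVII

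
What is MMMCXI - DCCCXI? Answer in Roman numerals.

MMMCXI = 3111
DCCCXI = 811
3111 - 811 = 2300

MMCCC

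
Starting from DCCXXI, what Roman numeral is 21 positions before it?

DCCXXI = 721
721 - 21 = 700

DCC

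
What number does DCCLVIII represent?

DCCLVIII: D=500, C=100, C=100, L=50, V=5, I=1, I=1, I=1
500 + 100 + 100 + 50 + 5 + 1 + 1 + 1 = 758

758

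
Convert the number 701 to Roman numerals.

Convert 701 to Roman numerals:
  701 contains 1×500 (D)
  201 contains 2×100 (CC)
  1 contains 1×1 (I)

DCCI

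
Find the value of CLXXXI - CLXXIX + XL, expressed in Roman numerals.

CLXXXI = 181, CLXXIX = 179, XL = 40
181 - 179 = 2
2 + 40 = 42

XLII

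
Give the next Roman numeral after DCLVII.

DCLVII = 657; next is 658

DCLVIII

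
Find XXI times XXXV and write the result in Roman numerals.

XXI = 21
XXXV = 35
21 × 35 = 735

DCCXXXV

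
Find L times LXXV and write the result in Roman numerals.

L = 50
LXXV = 75
50 × 75 = 3750

MMMDCCL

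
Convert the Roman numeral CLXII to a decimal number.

CLXII: C=100, L=50, X=10, I=1, I=1
100 + 50 + 10 + 1 + 1 = 162

162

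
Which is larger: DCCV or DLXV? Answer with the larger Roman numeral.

DCCV = 705
DLXV = 565
705 is larger

DCCV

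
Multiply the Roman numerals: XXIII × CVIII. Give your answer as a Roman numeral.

XXIII = 23
CVIII = 108
23 × 108 = 2484

MMCDLXXXIV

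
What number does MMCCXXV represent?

MMCCXXV: M=1000, M=1000, C=100, C=100, X=10, X=10, V=5
1000 + 1000 + 100 + 100 + 10 + 10 + 5 = 2225

2225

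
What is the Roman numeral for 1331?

Convert 1331 to Roman numerals:
  1331 contains 1×1000 (M)
  331 contains 3×100 (CCC)
  31 contains 3×10 (XXX)
  1 contains 1×1 (I)

MCCCXXXI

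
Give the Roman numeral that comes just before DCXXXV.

DCXXXV = 635; previous is 634

DCXXXIV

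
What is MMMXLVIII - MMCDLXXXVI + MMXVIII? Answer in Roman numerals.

MMMXLVIII = 3048, MMCDLXXXVI = 2486, MMXVIII = 2018
3048 - 2486 = 562
562 + 2018 = 2580

MMDLXXX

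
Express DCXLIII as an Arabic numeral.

DCXLIII: D=500, C=100, XL=40, I=1, I=1, I=1
500 + 100 + 40 + 1 + 1 + 1 = 643

643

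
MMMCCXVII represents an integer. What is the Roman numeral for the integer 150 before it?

MMMCCXVII = 3217
3217 - 150 = 3067

MMMLXVII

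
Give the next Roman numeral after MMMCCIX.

MMMCCIX = 3209; next is 3210

MMMCCX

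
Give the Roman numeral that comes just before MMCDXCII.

MMCDXCII = 2492, so the previous integer is 2492 - 1 = 2491

MMCDXCI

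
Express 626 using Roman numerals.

Convert 626 to Roman numerals:
  626 contains 1×500 (D)
  126 contains 1×100 (C)
  26 contains 2×10 (XX)
  6 contains 1×5 (V)
  1 contains 1×1 (I)

DCXXVI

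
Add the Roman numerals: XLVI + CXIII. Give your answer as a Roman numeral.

XLVI = 46
CXIII = 113
46 + 113 = 159

CLIX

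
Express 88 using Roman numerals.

Convert 88 to Roman numerals:
  88 contains 1×50 (L)
  38 contains 3×10 (XXX)
  8 contains 1×5 (V)
  3 contains 3×1 (III)

LXXXVIII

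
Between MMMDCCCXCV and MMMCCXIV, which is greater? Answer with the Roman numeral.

MMMDCCCXCV = 3895
MMMCCXIV = 3214
3895 is larger

MMMDCCCXCV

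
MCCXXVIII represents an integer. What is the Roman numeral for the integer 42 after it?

MCCXXVIII = 1228
1228 + 42 = 1270

MCCLXX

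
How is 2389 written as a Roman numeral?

Convert 2389 to Roman numerals:
  2389 contains 2×1000 (MM)
  389 contains 3×100 (CCC)
  89 contains 1×50 (L)
  39 contains 3×10 (XXX)
  9 contains 1×9 (IX)

MMCCCLXXXIX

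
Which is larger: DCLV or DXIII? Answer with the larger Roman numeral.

DCLV = 655
DXIII = 513
655 is larger

DCLV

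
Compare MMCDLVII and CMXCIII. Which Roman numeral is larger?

MMCDLVII = 2457
CMXCIII = 993
2457 is larger

MMCDLVII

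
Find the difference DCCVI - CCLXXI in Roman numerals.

DCCVI = 706
CCLXXI = 271
706 - 271 = 435

CDXXXV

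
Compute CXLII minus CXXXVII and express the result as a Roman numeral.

CXLII = 142
CXXXVII = 137
142 - 137 = 5

V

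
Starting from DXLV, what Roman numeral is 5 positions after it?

DXLV = 545
545 + 5 = 550

DL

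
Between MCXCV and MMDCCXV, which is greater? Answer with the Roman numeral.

MCXCV = 1195
MMDCCXV = 2715
2715 is larger

MMDCCXV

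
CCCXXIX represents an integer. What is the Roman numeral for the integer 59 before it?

CCCXXIX = 329
329 - 59 = 270

CCLXX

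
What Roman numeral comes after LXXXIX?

LXXXIX = 89; next is 90

XC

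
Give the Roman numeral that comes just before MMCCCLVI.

MMCCCLVI = 2356; previous is 2355

MMCCCLV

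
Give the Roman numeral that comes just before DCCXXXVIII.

DCCXXXVIII = 738; previous is 737

DCCXXXVII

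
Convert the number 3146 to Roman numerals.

Convert 3146 to Roman numerals:
  3146 contains 3×1000 (MMM)
  146 contains 1×100 (C)
  46 contains 1×40 (XL)
  6 contains 1×5 (V)
  1 contains 1×1 (I)

MMMCXLVI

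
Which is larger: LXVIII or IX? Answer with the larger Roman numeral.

LXVIII = 68
IX = 9
68 is larger

LXVIII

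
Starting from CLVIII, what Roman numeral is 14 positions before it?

CLVIII = 158
158 - 14 = 144

CXLIV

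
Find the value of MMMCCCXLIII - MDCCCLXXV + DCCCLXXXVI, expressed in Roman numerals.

MMMCCCXLIII = 3343, MDCCCLXXV = 1875, DCCCLXXXVI = 886
3343 - 1875 = 1468
1468 + 886 = 2354

MMCCCLIV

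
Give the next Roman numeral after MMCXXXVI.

MMCXXXVI = 2136, so the next integer is 2136 + 1 = 2137

MMCXXXVII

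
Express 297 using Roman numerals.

Convert 297 to Roman numerals:
  297 contains 2×100 (CC)
  97 contains 1×90 (XC)
  7 contains 1×5 (V)
  2 contains 2×1 (II)

CCXCVII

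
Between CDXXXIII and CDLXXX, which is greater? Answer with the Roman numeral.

CDXXXIII = 433
CDLXXX = 480
480 is larger

CDLXXX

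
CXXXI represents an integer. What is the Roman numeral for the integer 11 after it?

CXXXI = 131
131 + 11 = 142

CXLII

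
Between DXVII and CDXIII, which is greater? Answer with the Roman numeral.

DXVII = 517
CDXIII = 413
517 is larger

DXVII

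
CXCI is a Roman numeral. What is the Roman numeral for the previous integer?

CXCI = 191; previous is 190

CXC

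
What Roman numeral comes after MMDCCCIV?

MMDCCCIV = 2804; next is 2805

MMDCCCV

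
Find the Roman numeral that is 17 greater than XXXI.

XXXI = 31
31 + 17 = 48

XLVIII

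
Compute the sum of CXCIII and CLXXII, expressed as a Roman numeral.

CXCIII = 193
CLXXII = 172
193 + 172 = 365

CCCLXV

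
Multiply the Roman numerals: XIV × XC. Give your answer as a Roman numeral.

XIV = 14
XC = 90
14 × 90 = 1260

MCCLX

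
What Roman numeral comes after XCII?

XCII = 92, so the next integer is 92 + 1 = 93

XCIII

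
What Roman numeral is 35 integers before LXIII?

LXIII = 63
63 - 35 = 28

XXVIII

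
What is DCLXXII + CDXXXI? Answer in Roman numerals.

DCLXXII = 672
CDXXXI = 431
672 + 431 = 1103

MCIII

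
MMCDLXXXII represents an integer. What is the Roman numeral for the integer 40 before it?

MMCDLXXXII = 2482
2482 - 40 = 2442

MMCDXLII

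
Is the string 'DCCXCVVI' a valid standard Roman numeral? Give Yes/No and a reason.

'DCCXCVVI': V should not appear more than once

No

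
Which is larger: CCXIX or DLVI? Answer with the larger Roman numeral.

CCXIX = 219
DLVI = 556
556 is larger

DLVI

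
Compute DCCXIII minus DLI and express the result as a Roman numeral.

DCCXIII = 713
DLI = 551
713 - 551 = 162

CLXII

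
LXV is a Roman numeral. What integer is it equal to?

LXV: L=50, X=10, V=5
50 + 10 + 5 = 65

65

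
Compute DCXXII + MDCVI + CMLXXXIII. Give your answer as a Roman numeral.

DCXXII = 622, MDCVI = 1606, CMLXXXIII = 983
622 + 1606 = 2228
2228 + 983 = 3211

MMMCCXI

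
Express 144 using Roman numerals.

Convert 144 to Roman numerals:
  144 contains 1×100 (C)
  44 contains 1×40 (XL)
  4 contains 1×4 (IV)

CXLIV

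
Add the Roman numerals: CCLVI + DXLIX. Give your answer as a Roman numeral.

CCLVI = 256
DXLIX = 549
256 + 549 = 805

DCCCV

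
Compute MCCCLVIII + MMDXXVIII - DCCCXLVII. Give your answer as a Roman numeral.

MCCCLVIII = 1358, MMDXXVIII = 2528, DCCCXLVII = 847
1358 + 2528 = 3886
3886 - 847 = 3039

MMMXXXIX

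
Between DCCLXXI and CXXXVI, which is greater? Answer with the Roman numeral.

DCCLXXI = 771
CXXXVI = 136
771 is larger

DCCLXXI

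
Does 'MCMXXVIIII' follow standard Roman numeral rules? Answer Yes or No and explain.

'MCMXXVIIII': More than 3 consecutive I's

No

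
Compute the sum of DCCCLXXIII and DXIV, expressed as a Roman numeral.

DCCCLXXIII = 873
DXIV = 514
873 + 514 = 1387

MCCCLXXXVII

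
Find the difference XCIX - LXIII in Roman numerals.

XCIX = 99
LXIII = 63
99 - 63 = 36

XXXVI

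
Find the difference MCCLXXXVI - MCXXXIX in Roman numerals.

MCCLXXXVI = 1286
MCXXXIX = 1139
1286 - 1139 = 147

CXLVII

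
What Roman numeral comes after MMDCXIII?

MMDCXIII = 2613, so the next integer is 2613 + 1 = 2614

MMDCXIV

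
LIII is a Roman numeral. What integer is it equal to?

LIII: L=50, I=1, I=1, I=1
50 + 1 + 1 + 1 = 53

53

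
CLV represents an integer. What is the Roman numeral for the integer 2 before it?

CLV = 155
155 - 2 = 153

CLIII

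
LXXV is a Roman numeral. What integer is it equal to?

LXXV: L=50, X=10, X=10, V=5
50 + 10 + 10 + 5 = 75

75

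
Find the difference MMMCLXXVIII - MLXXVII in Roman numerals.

MMMCLXXVIII = 3178
MLXXVII = 1077
3178 - 1077 = 2101

MMCI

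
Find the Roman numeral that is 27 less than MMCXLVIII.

MMCXLVIII = 2148
2148 - 27 = 2121

MMCXXI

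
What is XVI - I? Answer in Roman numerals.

XVI = 16
I = 1
16 - 1 = 15

XV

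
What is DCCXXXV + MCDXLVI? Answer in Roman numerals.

DCCXXXV = 735
MCDXLVI = 1446
735 + 1446 = 2181

MMCLXXXI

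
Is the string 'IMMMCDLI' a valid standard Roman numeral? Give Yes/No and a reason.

'IMMMCDLI': Invalid subtractive combination: IM

No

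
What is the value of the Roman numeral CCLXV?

CCLXV: C=100, C=100, L=50, X=10, V=5
100 + 100 + 50 + 10 + 5 = 265

265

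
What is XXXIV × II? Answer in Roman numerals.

XXXIV = 34
II = 2
34 × 2 = 68

LXVIII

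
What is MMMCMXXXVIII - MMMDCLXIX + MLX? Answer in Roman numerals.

MMMCMXXXVIII = 3938, MMMDCLXIX = 3669, MLX = 1060
3938 - 3669 = 269
269 + 1060 = 1329

MCCCXXIX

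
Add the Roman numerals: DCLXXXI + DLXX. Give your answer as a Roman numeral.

DCLXXXI = 681
DLXX = 570
681 + 570 = 1251

MCCLI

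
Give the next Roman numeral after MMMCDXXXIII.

MMMCDXXXIII = 3433; next is 3434

MMMCDXXXIV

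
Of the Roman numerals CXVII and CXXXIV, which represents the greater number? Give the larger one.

CXVII = 117
CXXXIV = 134
134 is larger

CXXXIV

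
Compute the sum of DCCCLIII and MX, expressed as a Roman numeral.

DCCCLIII = 853
MX = 1010
853 + 1010 = 1863

MDCCCLXIII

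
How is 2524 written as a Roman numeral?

Convert 2524 to Roman numerals:
  2524 contains 2×1000 (MM)
  524 contains 1×500 (D)
  24 contains 2×10 (XX)
  4 contains 1×4 (IV)

MMDXXIV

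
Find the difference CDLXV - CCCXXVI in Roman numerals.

CDLXV = 465
CCCXXVI = 326
465 - 326 = 139

CXXXIX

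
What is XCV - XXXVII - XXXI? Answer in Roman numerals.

XCV = 95, XXXVII = 37, XXXI = 31
95 - 37 = 58
58 - 31 = 27

XXVII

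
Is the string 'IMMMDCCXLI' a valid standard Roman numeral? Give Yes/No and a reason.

'IMMMDCCXLI': Invalid subtractive combination: IM

No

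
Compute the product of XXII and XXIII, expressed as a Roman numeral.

XXII = 22
XXIII = 23
22 × 23 = 506

DVI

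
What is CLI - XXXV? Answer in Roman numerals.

CLI = 151
XXXV = 35
151 - 35 = 116

CXVI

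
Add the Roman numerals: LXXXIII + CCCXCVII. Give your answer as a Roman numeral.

LXXXIII = 83
CCCXCVII = 397
83 + 397 = 480

CDLXXX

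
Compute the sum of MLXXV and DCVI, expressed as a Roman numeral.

MLXXV = 1075
DCVI = 606
1075 + 606 = 1681

MDCLXXXI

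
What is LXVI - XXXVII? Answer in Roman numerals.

LXVI = 66
XXXVII = 37
66 - 37 = 29

XXIX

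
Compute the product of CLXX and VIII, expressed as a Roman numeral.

CLXX = 170
VIII = 8
170 × 8 = 1360

MCCCLX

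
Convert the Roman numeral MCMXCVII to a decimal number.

MCMXCVII: M=1000, CM=900, XC=90, V=5, I=1, I=1
1000 + 900 + 90 + 5 + 1 + 1 = 1997

1997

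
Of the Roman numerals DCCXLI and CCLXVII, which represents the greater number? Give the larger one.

DCCXLI = 741
CCLXVII = 267
741 is larger

DCCXLI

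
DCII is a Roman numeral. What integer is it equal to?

DCII: D=500, C=100, I=1, I=1
500 + 100 + 1 + 1 = 602

602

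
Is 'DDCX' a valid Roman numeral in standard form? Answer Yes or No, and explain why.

'DDCX': D should not appear more than once

No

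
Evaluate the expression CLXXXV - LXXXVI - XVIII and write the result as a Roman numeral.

CLXXXV = 185, LXXXVI = 86, XVIII = 18
185 - 86 = 99
99 - 18 = 81

LXXXI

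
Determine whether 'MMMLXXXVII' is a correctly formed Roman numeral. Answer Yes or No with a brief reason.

'MMMLXXXVII': Check the rules: uses only the symbols I, V, X, L, C, D, M; no symbol is repeated more than three times in a row; V, L and D each appear at most once; no smaller symbol precedes a larger one (values never increase from left to right). Value: M (1000) + M (1000) + M (1000) + L (50) + X (10) + X (10) + X (10) + V (5) + I (1) + I (1) = 3087. So it is a valid standard Roman numeral.

Yes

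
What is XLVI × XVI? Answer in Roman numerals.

XLVI = 46
XVI = 16
46 × 16 = 736

DCCXXXVI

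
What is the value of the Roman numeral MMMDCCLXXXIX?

MMMDCCLXXXIX: M=1000, M=1000, M=1000, D=500, C=100, C=100, L=50, X=10, X=10, X=10, IX=9
1000 + 1000 + 1000 + 500 + 100 + 100 + 50 + 10 + 10 + 10 + 9 = 3789

3789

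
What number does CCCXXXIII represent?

CCCXXXIII: C=100, C=100, C=100, X=10, X=10, X=10, I=1, I=1, I=1
100 + 100 + 100 + 10 + 10 + 10 + 1 + 1 + 1 = 333

333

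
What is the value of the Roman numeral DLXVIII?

DLXVIII: D=500, L=50, X=10, V=5, I=1, I=1, I=1
500 + 50 + 10 + 5 + 1 + 1 + 1 = 568

568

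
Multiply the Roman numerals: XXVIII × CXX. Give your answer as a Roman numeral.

XXVIII = 28
CXX = 120
28 × 120 = 3360

MMMCCCLX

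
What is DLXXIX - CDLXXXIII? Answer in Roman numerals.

DLXXIX = 579
CDLXXXIII = 483
579 - 483 = 96

XCVI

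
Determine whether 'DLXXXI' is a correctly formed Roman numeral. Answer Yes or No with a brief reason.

'DLXXXI': Check the rules: uses only the symbols I, V, X, L, C, D, M; no symbol is repeated more than three times in a row; V, L and D each appear at most once; no smaller symbol precedes a larger one (values never increase from left to right). Value: D (500) + L (50) + X (10) + X (10) + X (10) + I (1) = 581. So it is a valid standard Roman numeral.

Yes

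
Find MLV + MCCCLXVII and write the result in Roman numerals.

MLV = 1055
MCCCLXVII = 1367
1055 + 1367 = 2422

MMCDXXII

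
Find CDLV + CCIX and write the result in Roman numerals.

CDLV = 455
CCIX = 209
455 + 209 = 664

DCLXIV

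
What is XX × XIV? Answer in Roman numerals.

XX = 20
XIV = 14
20 × 14 = 280

CCLXXX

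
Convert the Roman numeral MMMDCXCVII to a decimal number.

MMMDCXCVII: M=1000, M=1000, M=1000, D=500, C=100, XC=90, V=5, I=1, I=1
1000 + 1000 + 1000 + 500 + 100 + 90 + 5 + 1 + 1 = 3697

3697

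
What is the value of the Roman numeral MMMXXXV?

MMMXXXV: M=1000, M=1000, M=1000, X=10, X=10, X=10, V=5
1000 + 1000 + 1000 + 10 + 10 + 10 + 5 = 3035

3035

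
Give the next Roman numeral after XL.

XL = 40; next is 41

XLI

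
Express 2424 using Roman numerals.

Convert 2424 to Roman numerals:
  2424 contains 2×1000 (MM)
  424 contains 1×400 (CD)
  24 contains 2×10 (XX)
  4 contains 1×4 (IV)

MMCDXXIV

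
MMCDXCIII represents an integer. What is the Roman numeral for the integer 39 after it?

MMCDXCIII = 2493
2493 + 39 = 2532

MMDXXXII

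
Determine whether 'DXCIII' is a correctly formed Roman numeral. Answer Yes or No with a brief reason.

'DXCIII': Check the rules: uses only the symbols I, V, X, L, C, D, M; no symbol is repeated more than three times in a row; V, L and D each appear at most once; the only place a smaller symbol precedes a larger one is the allowed subtractive pair XC, the symbol right after such a pair (if any) is smaller than the pair's first symbol, and otherwise the values never increase from left to right. Value: D (500) + XC (90) + I (1) + I (1) + I (1) = 593. So it is a valid standard Roman numeral.

Yes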